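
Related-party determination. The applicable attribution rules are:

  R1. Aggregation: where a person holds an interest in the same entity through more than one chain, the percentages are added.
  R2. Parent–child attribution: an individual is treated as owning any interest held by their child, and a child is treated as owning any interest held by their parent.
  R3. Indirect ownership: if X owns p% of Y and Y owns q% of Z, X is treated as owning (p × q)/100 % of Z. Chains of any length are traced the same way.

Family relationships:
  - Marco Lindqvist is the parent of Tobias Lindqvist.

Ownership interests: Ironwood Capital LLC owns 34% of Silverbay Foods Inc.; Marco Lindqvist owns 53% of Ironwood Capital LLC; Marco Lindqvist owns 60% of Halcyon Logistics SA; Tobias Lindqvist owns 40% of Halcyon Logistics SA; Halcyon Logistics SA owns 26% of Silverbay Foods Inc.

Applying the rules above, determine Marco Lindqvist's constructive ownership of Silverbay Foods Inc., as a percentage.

44.02%

By parent–child attribution (R2), Marco Lindqvist is treated as also owning Tobias Lindqvist's interest in Halcyon Logistics SA, giving 60% + 40% = 100%.
Chain via Ironwood Capital LLC (R3): 53% × 34% = 18.02% of Silverbay Foods Inc.
Chain via Halcyon Logistics SA (R3): 100% × 26% = 26% of Silverbay Foods Inc.
Aggregating (R1): 18.02% + 26% = 44.02%.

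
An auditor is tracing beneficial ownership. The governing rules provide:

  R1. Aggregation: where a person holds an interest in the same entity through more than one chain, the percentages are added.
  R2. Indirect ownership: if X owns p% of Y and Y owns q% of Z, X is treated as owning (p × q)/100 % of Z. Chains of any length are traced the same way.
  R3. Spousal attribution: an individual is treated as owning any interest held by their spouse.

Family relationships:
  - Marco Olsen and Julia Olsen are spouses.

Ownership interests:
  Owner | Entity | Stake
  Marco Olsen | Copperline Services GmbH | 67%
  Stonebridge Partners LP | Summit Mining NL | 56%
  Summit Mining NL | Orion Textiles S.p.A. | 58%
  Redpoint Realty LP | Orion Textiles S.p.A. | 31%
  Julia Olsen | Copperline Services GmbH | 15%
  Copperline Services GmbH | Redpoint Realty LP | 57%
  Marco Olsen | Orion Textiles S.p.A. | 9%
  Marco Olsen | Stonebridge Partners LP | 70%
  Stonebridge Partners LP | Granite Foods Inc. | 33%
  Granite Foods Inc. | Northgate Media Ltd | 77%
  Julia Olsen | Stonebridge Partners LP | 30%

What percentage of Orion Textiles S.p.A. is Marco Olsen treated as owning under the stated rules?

55.9694%

By spousal attribution (R3), Marco Olsen is treated as also owning Julia Olsen's interest in Copperline Services GmbH, giving 67% + 15% = 82%.
By spousal attribution (R3), Marco Olsen is treated as also owning Julia Olsen's interest in Stonebridge Partners LP, giving 70% + 30% = 100%.
Chain via Copperline Services GmbH → Redpoint Realty LP (R2): 82% × 57% × 31% = 14.4894% of Orion Textiles S.p.A.
Chain via Stonebridge Partners LP → Summit Mining NL (R2): 100% × 56% × 58% = 32.48% of Orion Textiles S.p.A.
Direct interest in Orion Textiles S.p.A: 9%.
Aggregating (R1): 14.4894% + 32.48% + 9% = 55.9694%.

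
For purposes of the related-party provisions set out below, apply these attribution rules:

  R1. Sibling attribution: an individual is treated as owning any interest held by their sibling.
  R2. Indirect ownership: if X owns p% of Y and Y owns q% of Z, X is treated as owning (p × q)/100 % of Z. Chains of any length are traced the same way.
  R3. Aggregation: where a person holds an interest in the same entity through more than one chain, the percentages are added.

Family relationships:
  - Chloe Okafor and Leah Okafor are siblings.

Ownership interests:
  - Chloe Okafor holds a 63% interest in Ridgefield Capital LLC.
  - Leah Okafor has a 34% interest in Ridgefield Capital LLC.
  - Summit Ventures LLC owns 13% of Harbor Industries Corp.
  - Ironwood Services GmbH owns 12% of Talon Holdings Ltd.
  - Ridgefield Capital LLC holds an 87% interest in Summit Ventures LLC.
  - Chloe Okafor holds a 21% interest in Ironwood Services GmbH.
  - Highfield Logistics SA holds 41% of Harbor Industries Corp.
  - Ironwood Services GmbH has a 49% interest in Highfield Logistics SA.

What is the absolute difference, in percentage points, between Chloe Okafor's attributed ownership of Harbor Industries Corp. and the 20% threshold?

4.8104

By sibling attribution (R1), Chloe Okafor is treated as also owning Leah Okafor's interest in Ridgefield Capital LLC, giving 63% + 34% = 97%.
Chain via Ironwood Services GmbH → Highfield Logistics SA (R2): 21% × 49% × 41% = 4.2189% of Harbor Industries Corp.
Chain via Ridgefield Capital LLC → Summit Ventures LLC (R2): 97% × 87% × 13% = 10.9707% of Harbor Industries Corp.
Aggregating (R3): 4.2189% + 10.9707% = 15.1896%.
15.1896% falls short of the 20% threshold by 4.8104 percentage points.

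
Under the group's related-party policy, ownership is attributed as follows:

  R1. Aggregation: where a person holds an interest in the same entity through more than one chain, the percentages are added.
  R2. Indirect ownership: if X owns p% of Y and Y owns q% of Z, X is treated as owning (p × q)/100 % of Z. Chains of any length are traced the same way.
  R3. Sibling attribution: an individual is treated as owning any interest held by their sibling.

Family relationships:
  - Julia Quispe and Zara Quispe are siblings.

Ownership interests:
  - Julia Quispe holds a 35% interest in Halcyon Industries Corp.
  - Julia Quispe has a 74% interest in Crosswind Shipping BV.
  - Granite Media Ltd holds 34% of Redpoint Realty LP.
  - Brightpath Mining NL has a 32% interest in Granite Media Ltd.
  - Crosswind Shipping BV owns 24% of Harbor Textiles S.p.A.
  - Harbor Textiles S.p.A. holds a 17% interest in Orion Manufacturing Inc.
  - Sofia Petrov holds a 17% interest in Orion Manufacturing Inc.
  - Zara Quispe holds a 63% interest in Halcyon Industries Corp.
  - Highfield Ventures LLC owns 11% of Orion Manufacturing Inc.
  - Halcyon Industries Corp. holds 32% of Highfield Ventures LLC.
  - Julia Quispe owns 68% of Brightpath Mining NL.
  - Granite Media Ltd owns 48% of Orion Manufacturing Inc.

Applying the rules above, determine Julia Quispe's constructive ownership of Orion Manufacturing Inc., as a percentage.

16.9136%

By sibling attribution (R3), Julia Quispe is treated as also owning Zara Quispe's interest in Halcyon Industries Corp, giving 35% + 63% = 98%.
Chain via Brightpath Mining NL → Granite Media Ltd (R2): 68% × 32% × 48% = 10.4448% of Orion Manufacturing Inc.
Chain via Halcyon Industries Corp. → Highfield Ventures LLC (R2): 98% × 32% × 11% = 3.4496% of Orion Manufacturing Inc.
Chain via Crosswind Shipping BV → Harbor Textiles S.p.A. (R2): 74% × 24% × 17% = 3.0192% of Orion Manufacturing Inc.
Aggregating (R1): 10.4448% + 3.4496% + 3.0192% = 16.9136%.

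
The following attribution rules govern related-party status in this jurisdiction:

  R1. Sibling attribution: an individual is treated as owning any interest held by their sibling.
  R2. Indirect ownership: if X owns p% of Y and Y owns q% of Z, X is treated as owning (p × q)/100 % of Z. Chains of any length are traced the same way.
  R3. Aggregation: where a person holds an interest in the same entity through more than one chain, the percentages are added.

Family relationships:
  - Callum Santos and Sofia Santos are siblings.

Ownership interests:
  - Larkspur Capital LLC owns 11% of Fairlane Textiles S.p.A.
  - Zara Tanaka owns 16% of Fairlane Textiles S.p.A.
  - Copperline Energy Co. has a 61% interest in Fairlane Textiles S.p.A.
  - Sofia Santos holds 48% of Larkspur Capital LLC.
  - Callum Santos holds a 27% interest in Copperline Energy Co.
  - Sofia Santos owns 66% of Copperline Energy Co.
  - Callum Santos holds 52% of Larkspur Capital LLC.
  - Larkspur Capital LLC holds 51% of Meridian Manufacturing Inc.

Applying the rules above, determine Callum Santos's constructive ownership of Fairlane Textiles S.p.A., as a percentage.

67.73%

By sibling attribution (R1), Callum Santos is treated as also owning Sofia Santos's interest in Larkspur Capital LLC, giving 52% + 48% = 100%.
By sibling attribution (R1), Callum Santos is treated as also owning Sofia Santos's interest in Copperline Energy Co, giving 27% + 66% = 93%.
Chain via Larkspur Capital LLC (R2): 100% × 11% = 11% of Fairlane Textiles S.p.A.
Chain via Copperline Energy Co. (R2): 93% × 61% = 56.73% of Fairlane Textiles S.p.A.
Aggregating (R3): 11% + 56.73% = 67.73%.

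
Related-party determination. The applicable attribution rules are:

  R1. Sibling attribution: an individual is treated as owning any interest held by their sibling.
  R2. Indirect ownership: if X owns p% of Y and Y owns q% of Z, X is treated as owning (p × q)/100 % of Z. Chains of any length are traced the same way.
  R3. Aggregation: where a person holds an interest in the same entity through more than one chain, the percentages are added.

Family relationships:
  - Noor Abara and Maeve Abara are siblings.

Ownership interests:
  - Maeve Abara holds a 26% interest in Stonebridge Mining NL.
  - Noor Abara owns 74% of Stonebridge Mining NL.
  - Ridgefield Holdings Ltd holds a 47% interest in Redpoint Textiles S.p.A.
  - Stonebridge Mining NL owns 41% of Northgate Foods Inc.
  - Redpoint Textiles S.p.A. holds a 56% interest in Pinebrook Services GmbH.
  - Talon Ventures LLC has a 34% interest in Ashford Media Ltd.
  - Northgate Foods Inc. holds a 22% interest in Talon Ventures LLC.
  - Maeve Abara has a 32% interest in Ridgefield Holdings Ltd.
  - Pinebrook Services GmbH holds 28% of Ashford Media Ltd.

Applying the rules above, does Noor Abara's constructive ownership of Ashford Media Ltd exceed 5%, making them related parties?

By sibling attribution (R1), Noor Abara is treated as also owning Maeve Abara's interest in Stonebridge Mining NL, giving 74% + 26% = 100%.
By sibling attribution (R1), Noor Abara is treated as owning Maeve Abara's 32% interest in Ridgefield Holdings Ltd.
Chain via Stonebridge Mining NL → Northgate Foods Inc. → Talon Ventures LLC (R2): 100% × 41% × 22% × 34% = 3.0668% of Ashford Media Ltd.
Chain via Ridgefield Holdings Ltd → Redpoint Textiles S.p.A. → Pinebrook Services GmbH (R2): 32% × 47% × 56% × 28% = 2.358272% of Ashford Media Ltd.
Aggregating (R3): 3.0668% + 2.358272% = 5.425072%.
5.425072% exceeds the 5% threshold, so Noor is a related party to Ashford Media Ltd.

Yes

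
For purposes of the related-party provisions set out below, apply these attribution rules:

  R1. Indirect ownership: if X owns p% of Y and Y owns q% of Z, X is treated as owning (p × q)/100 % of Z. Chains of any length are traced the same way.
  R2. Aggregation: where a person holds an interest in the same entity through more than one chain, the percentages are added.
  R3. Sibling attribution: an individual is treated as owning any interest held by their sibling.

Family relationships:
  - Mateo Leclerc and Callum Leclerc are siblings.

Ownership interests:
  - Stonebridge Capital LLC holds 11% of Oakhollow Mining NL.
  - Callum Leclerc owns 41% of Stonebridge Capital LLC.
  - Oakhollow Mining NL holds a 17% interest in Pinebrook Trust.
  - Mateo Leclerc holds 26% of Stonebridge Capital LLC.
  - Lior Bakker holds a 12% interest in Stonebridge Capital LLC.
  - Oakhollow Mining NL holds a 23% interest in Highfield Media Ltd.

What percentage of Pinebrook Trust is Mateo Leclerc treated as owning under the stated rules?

1.2529%

By sibling attribution (R3), Mateo Leclerc is treated as also owning Callum Leclerc's interest in Stonebridge Capital LLC, giving 26% + 41% = 67%.
Chain via Stonebridge Capital LLC → Oakhollow Mining NL (R1): 67% × 11% × 17% = 1.2529% of Pinebrook Trust.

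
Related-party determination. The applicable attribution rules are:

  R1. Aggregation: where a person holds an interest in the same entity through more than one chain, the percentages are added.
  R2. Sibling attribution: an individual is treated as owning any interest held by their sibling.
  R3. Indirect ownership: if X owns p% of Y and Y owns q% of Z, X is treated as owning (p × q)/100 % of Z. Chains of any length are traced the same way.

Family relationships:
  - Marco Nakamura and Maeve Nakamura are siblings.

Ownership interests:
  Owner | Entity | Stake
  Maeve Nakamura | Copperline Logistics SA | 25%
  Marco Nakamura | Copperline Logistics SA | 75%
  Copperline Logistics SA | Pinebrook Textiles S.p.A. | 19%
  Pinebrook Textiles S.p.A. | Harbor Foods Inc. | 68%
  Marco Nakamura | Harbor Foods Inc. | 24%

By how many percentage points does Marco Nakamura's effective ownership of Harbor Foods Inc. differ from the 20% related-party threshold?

By sibling attribution (R2), Marco Nakamura is treated as also owning Maeve Nakamura's interest in Copperline Logistics SA, giving 75% + 25% = 100%.
Chain via Copperline Logistics SA → Pinebrook Textiles S.p.A. (R3): 100% × 19% × 68% = 12.92% of Harbor Foods Inc.
Direct interest in Harbor Foods Inc: 24%.
Aggregating (R1): 12.92% + 24% = 36.92%.
36.92% exceeds the 20% threshold by 16.92 percentage points.

16.92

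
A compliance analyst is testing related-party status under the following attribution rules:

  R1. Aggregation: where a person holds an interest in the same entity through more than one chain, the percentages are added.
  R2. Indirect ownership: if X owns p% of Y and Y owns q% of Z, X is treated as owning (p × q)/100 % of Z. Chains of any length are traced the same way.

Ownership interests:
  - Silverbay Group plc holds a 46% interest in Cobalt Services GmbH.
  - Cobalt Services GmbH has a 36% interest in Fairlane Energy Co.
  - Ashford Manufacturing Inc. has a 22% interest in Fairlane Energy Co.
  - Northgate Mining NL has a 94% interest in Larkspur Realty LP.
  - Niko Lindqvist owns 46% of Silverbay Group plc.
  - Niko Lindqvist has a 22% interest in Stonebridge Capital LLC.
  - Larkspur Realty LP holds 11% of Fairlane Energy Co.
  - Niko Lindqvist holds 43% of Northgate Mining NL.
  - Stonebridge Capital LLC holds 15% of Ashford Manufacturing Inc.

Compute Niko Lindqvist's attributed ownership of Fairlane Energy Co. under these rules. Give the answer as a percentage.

12.7898%

Chain via Northgate Mining NL → Larkspur Realty LP (R2): 43% × 94% × 11% = 4.4462% of Fairlane Energy Co.
Chain via Silverbay Group plc → Cobalt Services GmbH (R2): 46% × 46% × 36% = 7.6176% of Fairlane Energy Co.
Chain via Stonebridge Capital LLC → Ashford Manufacturing Inc. (R2): 22% × 15% × 22% = 0.726% of Fairlane Energy Co.
Aggregating (R1): 4.4462% + 7.6176% + 0.726% = 12.7898%.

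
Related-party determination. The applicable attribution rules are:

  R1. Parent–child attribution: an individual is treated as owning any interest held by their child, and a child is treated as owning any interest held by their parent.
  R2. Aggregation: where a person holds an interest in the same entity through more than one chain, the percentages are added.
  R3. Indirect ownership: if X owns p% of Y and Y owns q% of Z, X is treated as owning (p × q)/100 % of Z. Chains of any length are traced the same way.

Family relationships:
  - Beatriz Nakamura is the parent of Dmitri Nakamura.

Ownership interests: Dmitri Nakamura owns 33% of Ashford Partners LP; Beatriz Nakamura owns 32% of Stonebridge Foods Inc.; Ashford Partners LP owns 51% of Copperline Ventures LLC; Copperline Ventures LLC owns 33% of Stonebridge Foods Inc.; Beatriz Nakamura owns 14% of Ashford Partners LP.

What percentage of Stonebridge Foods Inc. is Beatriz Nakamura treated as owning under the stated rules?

39.9101%

By parent–child attribution (R1), Beatriz Nakamura is treated as also owning Dmitri Nakamura's interest in Ashford Partners LP, giving 14% + 33% = 47%.
Chain via Ashford Partners LP → Copperline Ventures LLC (R3): 47% × 51% × 33% = 7.9101% of Stonebridge Foods Inc.
Direct interest in Stonebridge Foods Inc: 32%.
Aggregating (R2): 7.9101% + 32% = 39.9101%.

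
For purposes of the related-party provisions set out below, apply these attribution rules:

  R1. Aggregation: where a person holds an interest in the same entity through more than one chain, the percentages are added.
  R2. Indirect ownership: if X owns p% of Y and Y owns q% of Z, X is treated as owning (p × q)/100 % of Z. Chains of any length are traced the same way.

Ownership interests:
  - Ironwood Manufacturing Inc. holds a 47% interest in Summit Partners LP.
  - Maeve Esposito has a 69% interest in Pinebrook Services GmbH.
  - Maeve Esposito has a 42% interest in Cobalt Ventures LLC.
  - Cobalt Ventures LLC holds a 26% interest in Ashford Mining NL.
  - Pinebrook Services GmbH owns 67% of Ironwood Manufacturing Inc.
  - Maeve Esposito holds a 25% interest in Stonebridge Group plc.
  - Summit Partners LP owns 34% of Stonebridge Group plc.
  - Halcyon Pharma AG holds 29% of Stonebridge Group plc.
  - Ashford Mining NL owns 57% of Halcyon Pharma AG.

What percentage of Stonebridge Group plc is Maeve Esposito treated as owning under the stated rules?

Chain via Cobalt Ventures LLC → Ashford Mining NL → Halcyon Pharma AG (R2): 42% × 26% × 57% × 29% = 1.805076% of Stonebridge Group plc.
Chain via Pinebrook Services GmbH → Ironwood Manufacturing Inc. → Summit Partners LP (R2): 69% × 67% × 47% × 34% = 7.387554% of Stonebridge Group plc.
Direct interest in Stonebridge Group plc: 25%.
Aggregating (R1): 1.805076% + 7.387554% + 25% = 34.19263%.

34.19263%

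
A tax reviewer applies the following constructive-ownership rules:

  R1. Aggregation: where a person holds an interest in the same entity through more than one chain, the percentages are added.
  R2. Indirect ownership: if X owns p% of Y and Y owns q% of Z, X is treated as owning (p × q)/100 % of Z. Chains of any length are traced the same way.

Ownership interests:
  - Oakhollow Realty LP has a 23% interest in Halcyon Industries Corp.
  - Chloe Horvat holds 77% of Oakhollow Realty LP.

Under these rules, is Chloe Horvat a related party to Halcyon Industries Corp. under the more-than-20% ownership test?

Chain via Oakhollow Realty LP (R2): 77% × 23% = 17.71% of Halcyon Industries Corp.
17.71% does not exceed the 20% threshold, so Chloe is not a related party to Halcyon Industries Corp.

No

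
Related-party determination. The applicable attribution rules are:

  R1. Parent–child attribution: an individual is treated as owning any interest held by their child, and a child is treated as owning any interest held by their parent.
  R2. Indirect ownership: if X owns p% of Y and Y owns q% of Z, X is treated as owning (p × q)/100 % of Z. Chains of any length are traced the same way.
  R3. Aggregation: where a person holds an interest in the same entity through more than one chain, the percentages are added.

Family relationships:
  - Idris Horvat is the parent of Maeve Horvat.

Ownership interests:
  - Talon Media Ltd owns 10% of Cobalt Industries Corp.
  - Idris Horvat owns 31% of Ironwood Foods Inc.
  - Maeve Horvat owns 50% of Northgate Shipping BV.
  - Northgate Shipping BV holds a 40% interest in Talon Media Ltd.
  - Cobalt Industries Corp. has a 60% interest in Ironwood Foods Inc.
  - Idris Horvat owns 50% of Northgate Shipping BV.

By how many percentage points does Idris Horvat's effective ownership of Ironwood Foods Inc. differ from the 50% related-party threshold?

By parent–child attribution (R1), Idris Horvat is treated as also owning Maeve Horvat's interest in Northgate Shipping BV, giving 50% + 50% = 100%.
Chain via Northgate Shipping BV → Talon Media Ltd → Cobalt Industries Corp. (R2): 100% × 40% × 10% × 60% = 2.4% of Ironwood Foods Inc.
Direct interest in Ironwood Foods Inc: 31%.
Aggregating (R3): 2.4% + 31% = 33.4%.
33.4% falls short of the 50% threshold by 16.6 percentage points.

16.6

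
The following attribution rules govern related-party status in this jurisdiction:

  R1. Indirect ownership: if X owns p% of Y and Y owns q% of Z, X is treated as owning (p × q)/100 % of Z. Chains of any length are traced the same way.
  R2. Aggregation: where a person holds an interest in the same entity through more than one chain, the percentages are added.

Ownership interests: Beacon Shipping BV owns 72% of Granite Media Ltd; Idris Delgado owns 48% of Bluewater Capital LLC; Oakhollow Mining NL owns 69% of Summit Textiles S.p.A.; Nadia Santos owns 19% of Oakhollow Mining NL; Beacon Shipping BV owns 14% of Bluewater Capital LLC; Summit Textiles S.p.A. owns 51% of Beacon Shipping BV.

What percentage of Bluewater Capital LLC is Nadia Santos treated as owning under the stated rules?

Chain via Oakhollow Mining NL → Summit Textiles S.p.A. → Beacon Shipping BV (R1): 19% × 69% × 51% × 14% = 0.936054% of Bluewater Capital LLC.

0.936054%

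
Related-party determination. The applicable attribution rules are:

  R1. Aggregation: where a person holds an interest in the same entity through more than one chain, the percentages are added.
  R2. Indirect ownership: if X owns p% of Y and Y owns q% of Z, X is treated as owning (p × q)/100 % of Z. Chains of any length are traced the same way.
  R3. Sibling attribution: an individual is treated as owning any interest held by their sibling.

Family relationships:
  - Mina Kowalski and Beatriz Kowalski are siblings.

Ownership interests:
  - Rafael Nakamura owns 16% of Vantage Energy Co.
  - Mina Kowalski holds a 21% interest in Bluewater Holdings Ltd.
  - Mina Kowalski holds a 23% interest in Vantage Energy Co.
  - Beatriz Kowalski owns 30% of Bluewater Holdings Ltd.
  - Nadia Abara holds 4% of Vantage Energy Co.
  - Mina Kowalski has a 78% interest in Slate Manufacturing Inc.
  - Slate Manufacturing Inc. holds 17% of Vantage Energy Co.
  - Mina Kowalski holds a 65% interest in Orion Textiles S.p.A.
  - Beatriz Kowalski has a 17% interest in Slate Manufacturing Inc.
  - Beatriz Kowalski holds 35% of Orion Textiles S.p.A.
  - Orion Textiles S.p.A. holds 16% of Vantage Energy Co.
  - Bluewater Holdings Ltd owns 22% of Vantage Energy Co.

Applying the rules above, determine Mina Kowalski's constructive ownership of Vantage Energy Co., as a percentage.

By sibling attribution (R3), Mina Kowalski is treated as also owning Beatriz Kowalski's interest in Bluewater Holdings Ltd, giving 21% + 30% = 51%.
By sibling attribution (R3), Mina Kowalski is treated as also owning Beatriz Kowalski's interest in Orion Textiles S.p.A, giving 65% + 35% = 100%.
By sibling attribution (R3), Mina Kowalski is treated as also owning Beatriz Kowalski's interest in Slate Manufacturing Inc, giving 78% + 17% = 95%.
Chain via Bluewater Holdings Ltd (R2): 51% × 22% = 11.22% of Vantage Energy Co.
Chain via Orion Textiles S.p.A. (R2): 100% × 16% = 16% of Vantage Energy Co.
Chain via Slate Manufacturing Inc. (R2): 95% × 17% = 16.15% of Vantage Energy Co.
Direct interest in Vantage Energy Co: 23%.
Aggregating (R1): 11.22% + 16% + 16.15% + 23% = 66.37%.

66.37%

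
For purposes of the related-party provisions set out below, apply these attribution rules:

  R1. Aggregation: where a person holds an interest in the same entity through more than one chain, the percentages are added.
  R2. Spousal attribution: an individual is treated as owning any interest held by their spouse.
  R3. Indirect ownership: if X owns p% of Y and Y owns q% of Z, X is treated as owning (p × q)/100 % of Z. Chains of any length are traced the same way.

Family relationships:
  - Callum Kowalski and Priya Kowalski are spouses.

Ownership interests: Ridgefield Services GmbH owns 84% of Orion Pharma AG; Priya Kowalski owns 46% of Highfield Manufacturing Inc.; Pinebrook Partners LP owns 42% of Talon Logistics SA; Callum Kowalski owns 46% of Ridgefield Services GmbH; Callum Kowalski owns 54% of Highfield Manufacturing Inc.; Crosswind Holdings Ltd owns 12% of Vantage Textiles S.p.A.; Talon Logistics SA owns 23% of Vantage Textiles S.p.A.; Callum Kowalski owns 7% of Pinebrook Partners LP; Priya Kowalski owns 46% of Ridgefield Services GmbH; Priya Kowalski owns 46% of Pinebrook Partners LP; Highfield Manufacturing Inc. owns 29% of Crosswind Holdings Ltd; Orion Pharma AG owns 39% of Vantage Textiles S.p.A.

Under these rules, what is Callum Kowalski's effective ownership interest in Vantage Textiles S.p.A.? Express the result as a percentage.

38.739%

By spousal attribution (R2), Callum Kowalski is treated as also owning Priya Kowalski's interest in Highfield Manufacturing Inc, giving 54% + 46% = 100%.
By spousal attribution (R2), Callum Kowalski is treated as also owning Priya Kowalski's interest in Pinebrook Partners LP, giving 7% + 46% = 53%.
By spousal attribution (R2), Callum Kowalski is treated as also owning Priya Kowalski's interest in Ridgefield Services GmbH, giving 46% + 46% = 92%.
Chain via Highfield Manufacturing Inc. → Crosswind Holdings Ltd (R3): 100% × 29% × 12% = 3.48% of Vantage Textiles S.p.A.
Chain via Pinebrook Partners LP → Talon Logistics SA (R3): 53% × 42% × 23% = 5.1198% of Vantage Textiles S.p.A.
Chain via Ridgefield Services GmbH → Orion Pharma AG (R3): 92% × 84% × 39% = 30.1392% of Vantage Textiles S.p.A.
Aggregating (R1): 3.48% + 5.1198% + 30.1392% = 38.739%.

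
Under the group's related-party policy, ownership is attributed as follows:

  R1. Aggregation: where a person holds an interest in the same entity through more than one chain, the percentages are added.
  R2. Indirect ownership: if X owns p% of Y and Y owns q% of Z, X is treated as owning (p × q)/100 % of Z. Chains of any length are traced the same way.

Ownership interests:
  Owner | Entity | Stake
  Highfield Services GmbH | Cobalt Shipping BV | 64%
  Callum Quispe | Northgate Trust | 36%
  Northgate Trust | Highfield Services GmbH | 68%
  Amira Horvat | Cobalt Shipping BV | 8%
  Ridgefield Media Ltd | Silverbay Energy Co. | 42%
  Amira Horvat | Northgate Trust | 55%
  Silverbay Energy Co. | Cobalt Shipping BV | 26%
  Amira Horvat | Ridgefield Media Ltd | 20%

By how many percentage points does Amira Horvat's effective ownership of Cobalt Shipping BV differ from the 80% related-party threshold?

45.88

Chain via Northgate Trust → Highfield Services GmbH (R2): 55% × 68% × 64% = 23.936% of Cobalt Shipping BV.
Chain via Ridgefield Media Ltd → Silverbay Energy Co. (R2): 20% × 42% × 26% = 2.184% of Cobalt Shipping BV.
Direct interest in Cobalt Shipping BV: 8%.
Aggregating (R1): 23.936% + 2.184% + 8% = 34.12%.
34.12% falls short of the 80% threshold by 45.88 percentage points.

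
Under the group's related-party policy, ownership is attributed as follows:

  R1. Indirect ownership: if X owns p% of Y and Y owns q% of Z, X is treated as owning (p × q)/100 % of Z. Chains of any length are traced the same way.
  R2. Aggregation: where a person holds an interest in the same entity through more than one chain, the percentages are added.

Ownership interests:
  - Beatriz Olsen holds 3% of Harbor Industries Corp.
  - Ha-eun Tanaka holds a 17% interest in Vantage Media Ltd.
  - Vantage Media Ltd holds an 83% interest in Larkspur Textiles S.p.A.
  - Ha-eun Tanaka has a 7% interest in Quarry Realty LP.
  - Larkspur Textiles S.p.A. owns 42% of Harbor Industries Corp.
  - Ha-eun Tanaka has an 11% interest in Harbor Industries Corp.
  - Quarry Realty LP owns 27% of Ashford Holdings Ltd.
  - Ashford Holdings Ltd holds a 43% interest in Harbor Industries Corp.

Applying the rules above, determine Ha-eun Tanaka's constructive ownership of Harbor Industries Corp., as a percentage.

Chain via Vantage Media Ltd → Larkspur Textiles S.p.A. (R1): 17% × 83% × 42% = 5.9262% of Harbor Industries Corp.
Chain via Quarry Realty LP → Ashford Holdings Ltd (R1): 7% × 27% × 43% = 0.8127% of Harbor Industries Corp.
Direct interest in Harbor Industries Corp: 11%.
Aggregating (R2): 5.9262% + 0.8127% + 11% = 17.7389%.

17.7389%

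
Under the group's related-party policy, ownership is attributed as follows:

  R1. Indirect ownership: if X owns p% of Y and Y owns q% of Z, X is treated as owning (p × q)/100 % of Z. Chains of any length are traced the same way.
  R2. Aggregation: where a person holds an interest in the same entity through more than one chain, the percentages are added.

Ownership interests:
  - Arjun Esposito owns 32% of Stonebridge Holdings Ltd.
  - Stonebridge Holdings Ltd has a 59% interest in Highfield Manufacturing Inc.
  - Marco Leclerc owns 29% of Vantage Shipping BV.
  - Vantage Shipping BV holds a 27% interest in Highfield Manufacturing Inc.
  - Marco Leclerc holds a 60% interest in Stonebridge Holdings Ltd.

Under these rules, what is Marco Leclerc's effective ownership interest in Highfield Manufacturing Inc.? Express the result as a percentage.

Chain via Vantage Shipping BV (R1): 29% × 27% = 7.83% of Highfield Manufacturing Inc.
Chain via Stonebridge Holdings Ltd (R1): 60% × 59% = 35.4% of Highfield Manufacturing Inc.
Aggregating (R2): 7.83% + 35.4% = 43.23%.

43.23%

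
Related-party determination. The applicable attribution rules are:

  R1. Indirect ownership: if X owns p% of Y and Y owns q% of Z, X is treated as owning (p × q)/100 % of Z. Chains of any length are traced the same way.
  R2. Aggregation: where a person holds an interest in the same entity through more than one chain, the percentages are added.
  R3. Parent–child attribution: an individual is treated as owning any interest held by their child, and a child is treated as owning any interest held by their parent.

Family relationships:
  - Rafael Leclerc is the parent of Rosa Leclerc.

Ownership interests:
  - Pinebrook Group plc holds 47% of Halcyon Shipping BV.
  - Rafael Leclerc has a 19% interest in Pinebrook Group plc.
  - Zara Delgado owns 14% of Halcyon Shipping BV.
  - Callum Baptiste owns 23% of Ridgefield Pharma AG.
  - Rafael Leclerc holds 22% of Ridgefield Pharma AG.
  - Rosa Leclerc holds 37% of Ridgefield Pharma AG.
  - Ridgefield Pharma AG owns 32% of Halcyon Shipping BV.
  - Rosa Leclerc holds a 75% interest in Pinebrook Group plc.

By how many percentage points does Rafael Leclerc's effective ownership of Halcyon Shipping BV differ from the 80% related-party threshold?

16.94

By parent–child attribution (R3), Rafael Leclerc is treated as also owning Rosa Leclerc's interest in Ridgefield Pharma AG, giving 22% + 37% = 59%.
By parent–child attribution (R3), Rafael Leclerc is treated as also owning Rosa Leclerc's interest in Pinebrook Group plc, giving 19% + 75% = 94%.
Chain via Ridgefield Pharma AG (R1): 59% × 32% = 18.88% of Halcyon Shipping BV.
Chain via Pinebrook Group plc (R1): 94% × 47% = 44.18% of Halcyon Shipping BV.
Aggregating (R2): 18.88% + 44.18% = 63.06%.
63.06% falls short of the 80% threshold by 16.94 percentage points.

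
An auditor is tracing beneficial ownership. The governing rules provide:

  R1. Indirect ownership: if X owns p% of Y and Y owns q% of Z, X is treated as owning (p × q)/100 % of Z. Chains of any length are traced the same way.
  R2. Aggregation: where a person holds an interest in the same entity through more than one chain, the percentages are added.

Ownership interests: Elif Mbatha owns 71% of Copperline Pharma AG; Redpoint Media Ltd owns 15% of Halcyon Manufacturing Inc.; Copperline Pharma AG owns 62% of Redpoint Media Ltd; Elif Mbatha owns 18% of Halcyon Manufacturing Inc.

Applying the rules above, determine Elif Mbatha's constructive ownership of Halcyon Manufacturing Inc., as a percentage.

Chain via Copperline Pharma AG → Redpoint Media Ltd (R1): 71% × 62% × 15% = 6.603% of Halcyon Manufacturing Inc.
Direct interest in Halcyon Manufacturing Inc: 18%.
Aggregating (R2): 6.603% + 18% = 24.603%.

24.603%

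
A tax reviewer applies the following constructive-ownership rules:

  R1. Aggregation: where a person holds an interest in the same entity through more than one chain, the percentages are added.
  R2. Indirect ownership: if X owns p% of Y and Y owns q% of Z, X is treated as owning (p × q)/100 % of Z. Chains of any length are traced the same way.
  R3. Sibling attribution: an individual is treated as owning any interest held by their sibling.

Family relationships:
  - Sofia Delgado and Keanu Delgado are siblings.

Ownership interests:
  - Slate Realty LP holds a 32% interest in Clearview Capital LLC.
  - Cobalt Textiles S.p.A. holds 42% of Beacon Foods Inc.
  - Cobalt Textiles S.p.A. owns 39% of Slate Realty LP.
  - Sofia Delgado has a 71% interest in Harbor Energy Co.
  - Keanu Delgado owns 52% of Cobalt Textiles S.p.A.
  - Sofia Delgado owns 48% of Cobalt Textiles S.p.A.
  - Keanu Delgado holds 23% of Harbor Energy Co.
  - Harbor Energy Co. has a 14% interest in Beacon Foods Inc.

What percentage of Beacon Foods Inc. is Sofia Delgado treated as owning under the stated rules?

By sibling attribution (R3), Sofia Delgado is treated as also owning Keanu Delgado's interest in Cobalt Textiles S.p.A, giving 48% + 52% = 100%.
By sibling attribution (R3), Sofia Delgado is treated as also owning Keanu Delgado's interest in Harbor Energy Co, giving 71% + 23% = 94%.
Chain via Cobalt Textiles S.p.A. (R2): 100% × 42% = 42% of Beacon Foods Inc.
Chain via Harbor Energy Co. (R2): 94% × 14% = 13.16% of Beacon Foods Inc.
Aggregating (R1): 42% + 13.16% = 55.16%.

55.16%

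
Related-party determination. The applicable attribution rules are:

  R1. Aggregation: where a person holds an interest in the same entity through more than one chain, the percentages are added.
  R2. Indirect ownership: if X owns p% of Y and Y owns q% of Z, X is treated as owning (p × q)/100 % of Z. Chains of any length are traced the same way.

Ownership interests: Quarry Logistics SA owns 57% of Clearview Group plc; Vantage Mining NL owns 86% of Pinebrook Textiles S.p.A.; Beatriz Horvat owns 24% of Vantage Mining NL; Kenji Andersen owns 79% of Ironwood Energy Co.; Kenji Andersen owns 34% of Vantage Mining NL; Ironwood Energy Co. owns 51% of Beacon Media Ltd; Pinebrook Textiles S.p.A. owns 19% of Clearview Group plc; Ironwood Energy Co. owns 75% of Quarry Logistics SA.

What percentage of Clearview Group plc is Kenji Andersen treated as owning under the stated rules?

Chain via Vantage Mining NL → Pinebrook Textiles S.p.A. (R2): 34% × 86% × 19% = 5.5556% of Clearview Group plc.
Chain via Ironwood Energy Co. → Quarry Logistics SA (R2): 79% × 75% × 57% = 33.7725% of Clearview Group plc.
Aggregating (R1): 5.5556% + 33.7725% = 39.3281%.

39.3281%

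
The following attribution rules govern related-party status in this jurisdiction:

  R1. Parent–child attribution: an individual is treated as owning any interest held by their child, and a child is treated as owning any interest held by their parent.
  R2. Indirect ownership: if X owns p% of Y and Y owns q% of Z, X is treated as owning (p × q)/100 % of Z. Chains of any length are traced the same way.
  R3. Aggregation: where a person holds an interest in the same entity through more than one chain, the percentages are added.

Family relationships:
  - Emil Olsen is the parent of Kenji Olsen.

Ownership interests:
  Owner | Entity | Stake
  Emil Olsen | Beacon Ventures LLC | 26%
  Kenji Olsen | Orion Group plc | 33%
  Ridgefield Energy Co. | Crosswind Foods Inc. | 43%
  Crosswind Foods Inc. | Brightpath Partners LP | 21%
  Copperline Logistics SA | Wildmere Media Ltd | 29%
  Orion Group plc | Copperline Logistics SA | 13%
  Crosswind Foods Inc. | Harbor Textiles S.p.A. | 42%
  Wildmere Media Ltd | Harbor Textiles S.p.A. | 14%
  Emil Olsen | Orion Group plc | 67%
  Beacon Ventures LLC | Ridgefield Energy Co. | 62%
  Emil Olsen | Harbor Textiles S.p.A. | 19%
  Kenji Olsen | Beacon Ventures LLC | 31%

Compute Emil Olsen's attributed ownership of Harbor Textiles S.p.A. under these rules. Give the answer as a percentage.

25.910204%

By parent–child attribution (R1), Emil Olsen is treated as also owning Kenji Olsen's interest in Orion Group plc, giving 67% + 33% = 100%.
By parent–child attribution (R1), Emil Olsen is treated as also owning Kenji Olsen's interest in Beacon Ventures LLC, giving 26% + 31% = 57%.
Chain via Orion Group plc → Copperline Logistics SA → Wildmere Media Ltd (R2): 100% × 13% × 29% × 14% = 0.5278% of Harbor Textiles S.p.A.
Chain via Beacon Ventures LLC → Ridgefield Energy Co. → Crosswind Foods Inc. (R2): 57% × 62% × 43% × 42% = 6.382404% of Harbor Textiles S.p.A.
Direct interest in Harbor Textiles S.p.A: 19%.
Aggregating (R3): 0.5278% + 6.382404% + 19% = 25.910204%.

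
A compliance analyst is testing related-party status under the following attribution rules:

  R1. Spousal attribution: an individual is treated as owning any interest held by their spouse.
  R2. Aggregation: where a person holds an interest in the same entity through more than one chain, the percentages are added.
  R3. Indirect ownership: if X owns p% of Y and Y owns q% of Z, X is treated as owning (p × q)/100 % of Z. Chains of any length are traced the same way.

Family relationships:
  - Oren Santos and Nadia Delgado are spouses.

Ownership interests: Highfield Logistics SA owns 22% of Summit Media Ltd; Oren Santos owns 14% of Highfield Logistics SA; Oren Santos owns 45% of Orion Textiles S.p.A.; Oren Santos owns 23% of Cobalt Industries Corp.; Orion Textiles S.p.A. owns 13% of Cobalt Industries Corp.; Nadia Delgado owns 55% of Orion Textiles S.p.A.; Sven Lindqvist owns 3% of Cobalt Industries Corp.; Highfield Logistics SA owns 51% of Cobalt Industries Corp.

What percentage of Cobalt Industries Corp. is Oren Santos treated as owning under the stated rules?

43.14%

By spousal attribution (R1), Oren Santos is treated as also owning Nadia Delgado's interest in Orion Textiles S.p.A, giving 45% + 55% = 100%.
Chain via Orion Textiles S.p.A. (R3): 100% × 13% = 13% of Cobalt Industries Corp.
Chain via Highfield Logistics SA (R3): 14% × 51% = 7.14% of Cobalt Industries Corp.
Direct interest in Cobalt Industries Corp: 23%.
Aggregating (R2): 13% + 7.14% + 23% = 43.14%.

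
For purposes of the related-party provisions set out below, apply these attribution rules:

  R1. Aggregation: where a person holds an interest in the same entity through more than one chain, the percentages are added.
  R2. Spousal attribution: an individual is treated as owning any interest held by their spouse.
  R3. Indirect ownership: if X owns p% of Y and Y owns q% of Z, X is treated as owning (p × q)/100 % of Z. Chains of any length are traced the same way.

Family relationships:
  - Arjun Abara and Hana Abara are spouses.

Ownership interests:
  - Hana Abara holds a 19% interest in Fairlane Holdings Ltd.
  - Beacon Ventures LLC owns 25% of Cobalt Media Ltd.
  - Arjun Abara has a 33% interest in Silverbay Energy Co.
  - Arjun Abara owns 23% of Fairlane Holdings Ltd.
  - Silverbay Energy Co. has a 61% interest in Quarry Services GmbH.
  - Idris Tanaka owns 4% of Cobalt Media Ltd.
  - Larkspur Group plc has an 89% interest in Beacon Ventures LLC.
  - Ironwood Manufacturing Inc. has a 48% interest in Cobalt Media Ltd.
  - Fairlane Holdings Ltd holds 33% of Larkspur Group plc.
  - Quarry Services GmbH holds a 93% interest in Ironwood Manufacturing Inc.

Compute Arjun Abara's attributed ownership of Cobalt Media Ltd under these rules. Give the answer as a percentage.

By spousal attribution (R2), Arjun Abara is treated as also owning Hana Abara's interest in Fairlane Holdings Ltd, giving 23% + 19% = 42%.
Chain via Fairlane Holdings Ltd → Larkspur Group plc → Beacon Ventures LLC (R3): 42% × 33% × 89% × 25% = 3.08385% of Cobalt Media Ltd.
Chain via Silverbay Energy Co. → Quarry Services GmbH → Ironwood Manufacturing Inc. (R3): 33% × 61% × 93% × 48% = 8.986032% of Cobalt Media Ltd.
Aggregating (R1): 3.08385% + 8.986032% = 12.069882%.

12.069882%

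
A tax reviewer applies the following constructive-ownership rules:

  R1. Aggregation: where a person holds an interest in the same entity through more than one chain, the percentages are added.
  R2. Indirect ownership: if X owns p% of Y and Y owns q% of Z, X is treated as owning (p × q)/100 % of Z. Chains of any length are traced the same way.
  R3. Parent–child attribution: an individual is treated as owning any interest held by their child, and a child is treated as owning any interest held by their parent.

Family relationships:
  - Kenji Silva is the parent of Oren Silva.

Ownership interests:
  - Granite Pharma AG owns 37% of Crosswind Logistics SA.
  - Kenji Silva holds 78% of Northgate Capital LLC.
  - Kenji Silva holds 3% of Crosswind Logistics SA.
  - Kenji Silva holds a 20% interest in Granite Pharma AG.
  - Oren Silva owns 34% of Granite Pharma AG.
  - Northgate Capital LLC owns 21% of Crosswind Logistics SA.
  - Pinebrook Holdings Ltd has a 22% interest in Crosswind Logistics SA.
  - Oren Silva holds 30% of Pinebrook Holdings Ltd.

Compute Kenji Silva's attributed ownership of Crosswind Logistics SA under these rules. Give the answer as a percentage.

45.96%

By parent–child attribution (R3), Kenji Silva is treated as also owning Oren Silva's interest in Granite Pharma AG, giving 20% + 34% = 54%.
By parent–child attribution (R3), Kenji Silva is treated as owning Oren Silva's 30% interest in Pinebrook Holdings Ltd.
Chain via Granite Pharma AG (R2): 54% × 37% = 19.98% of Crosswind Logistics SA.
Chain via Northgate Capital LLC (R2): 78% × 21% = 16.38% of Crosswind Logistics SA.
Direct interest in Crosswind Logistics SA: 3%.
Chain via Pinebrook Holdings Ltd (R2): 30% × 22% = 6.6% of Crosswind Logistics SA.
Aggregating (R1): 19.98% + 16.38% + 3% + 6.6% = 45.96%.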